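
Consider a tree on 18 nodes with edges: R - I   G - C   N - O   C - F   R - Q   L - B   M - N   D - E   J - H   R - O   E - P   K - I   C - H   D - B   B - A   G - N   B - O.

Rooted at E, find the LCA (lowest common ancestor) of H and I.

Ancestors of H (toward the root): H, C, G, N, O, B, D, E.
Ancestors of I: I, R, O, B, D, E.
The deepest node appearing in both lists is O.

O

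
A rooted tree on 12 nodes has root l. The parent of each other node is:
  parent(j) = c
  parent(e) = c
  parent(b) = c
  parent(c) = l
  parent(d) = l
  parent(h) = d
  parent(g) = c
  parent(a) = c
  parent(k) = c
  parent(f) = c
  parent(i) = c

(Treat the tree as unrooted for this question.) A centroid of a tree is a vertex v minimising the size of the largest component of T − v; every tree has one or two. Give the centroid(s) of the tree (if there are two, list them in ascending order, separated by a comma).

If c is removed the pieces have sizes 3, 1, 1, 1, 1, 1, 1, 1, 1, all ≤ ⌊12/2⌋ = 6.
Every other node leaves some component of size > 6, so the centroid is unique.

c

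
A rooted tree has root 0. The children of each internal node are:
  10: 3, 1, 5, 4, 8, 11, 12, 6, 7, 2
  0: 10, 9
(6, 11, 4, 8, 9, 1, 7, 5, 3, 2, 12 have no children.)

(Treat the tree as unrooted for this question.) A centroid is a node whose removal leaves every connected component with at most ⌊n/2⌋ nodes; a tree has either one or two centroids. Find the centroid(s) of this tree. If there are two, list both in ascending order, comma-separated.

10

If 10 is removed the pieces have sizes 2, 1, 1, 1, 1, 1, 1, 1, 1, 1, 1, all ≤ ⌊13/2⌋ = 6.
No neighbour of 10 does as well, so 10 is the unique centroid.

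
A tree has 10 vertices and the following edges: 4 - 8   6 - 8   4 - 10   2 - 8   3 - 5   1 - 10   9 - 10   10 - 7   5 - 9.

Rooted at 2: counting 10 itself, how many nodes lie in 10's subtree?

6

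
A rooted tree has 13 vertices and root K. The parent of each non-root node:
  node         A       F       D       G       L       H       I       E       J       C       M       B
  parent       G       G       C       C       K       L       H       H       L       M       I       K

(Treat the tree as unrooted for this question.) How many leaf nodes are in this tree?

Degree-1 nodes: A, B, D, E, F, J — 6 of them.

6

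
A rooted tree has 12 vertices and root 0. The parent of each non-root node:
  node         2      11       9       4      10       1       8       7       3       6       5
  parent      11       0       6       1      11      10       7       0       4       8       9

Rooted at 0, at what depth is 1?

Climbing from 1 to the root: 1–10–11–0. That's 3 steps.

3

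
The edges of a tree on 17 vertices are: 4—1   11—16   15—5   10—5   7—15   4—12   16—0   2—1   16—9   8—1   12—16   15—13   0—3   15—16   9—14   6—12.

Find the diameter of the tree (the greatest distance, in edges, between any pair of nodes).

7

BFS from 8 reaches 10 last, at distance 7; BFS from 10 confirms no node is farther.
Path: 8-1-4-12-16-15-5-10.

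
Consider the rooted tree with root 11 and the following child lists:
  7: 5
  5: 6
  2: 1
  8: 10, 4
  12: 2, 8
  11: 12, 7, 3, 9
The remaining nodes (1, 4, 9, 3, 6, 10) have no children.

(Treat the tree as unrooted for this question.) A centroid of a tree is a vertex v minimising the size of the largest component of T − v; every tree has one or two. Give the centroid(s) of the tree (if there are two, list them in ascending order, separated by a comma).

11, 12

Removing 12 splits the tree into components of sizes 6, 3, 2; the largest is 6 ≤ ⌊12/2⌋ = 6.
11 is adjacent to 12 and is also a centroid (the largest component after removing it is likewise 6).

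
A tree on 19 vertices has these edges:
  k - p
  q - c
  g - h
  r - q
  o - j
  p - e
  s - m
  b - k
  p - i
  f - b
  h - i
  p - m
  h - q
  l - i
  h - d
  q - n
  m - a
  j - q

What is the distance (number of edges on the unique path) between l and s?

4

Walking from l: l - i - p - m - s. Length 4.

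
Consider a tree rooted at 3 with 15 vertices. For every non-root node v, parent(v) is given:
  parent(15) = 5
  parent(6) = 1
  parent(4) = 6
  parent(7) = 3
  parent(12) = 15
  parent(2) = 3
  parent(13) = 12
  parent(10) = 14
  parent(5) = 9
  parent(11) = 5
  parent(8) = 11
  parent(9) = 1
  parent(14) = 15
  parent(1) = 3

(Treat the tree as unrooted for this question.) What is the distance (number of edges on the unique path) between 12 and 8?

4

12–15–5–11–8: 4 edges.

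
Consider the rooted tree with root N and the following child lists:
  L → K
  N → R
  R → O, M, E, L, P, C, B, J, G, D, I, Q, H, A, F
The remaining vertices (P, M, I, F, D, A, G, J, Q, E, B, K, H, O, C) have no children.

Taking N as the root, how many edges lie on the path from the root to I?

2

Path from N to I: N → R → I, which has 2 edges.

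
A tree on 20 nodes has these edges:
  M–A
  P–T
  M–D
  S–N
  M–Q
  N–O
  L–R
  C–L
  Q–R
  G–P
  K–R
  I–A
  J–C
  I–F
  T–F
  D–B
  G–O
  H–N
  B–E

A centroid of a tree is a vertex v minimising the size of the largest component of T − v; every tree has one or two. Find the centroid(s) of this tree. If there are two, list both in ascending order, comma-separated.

A, M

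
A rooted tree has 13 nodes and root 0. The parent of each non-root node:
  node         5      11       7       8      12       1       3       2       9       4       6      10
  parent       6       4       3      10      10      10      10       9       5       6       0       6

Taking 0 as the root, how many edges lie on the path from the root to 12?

0–6–10–12 — 3 edges.

3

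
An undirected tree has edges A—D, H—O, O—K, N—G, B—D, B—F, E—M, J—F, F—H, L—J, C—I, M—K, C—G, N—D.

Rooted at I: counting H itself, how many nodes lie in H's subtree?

5

The subtree rooted at H contains: H, O, K, M, E — 5 nodes.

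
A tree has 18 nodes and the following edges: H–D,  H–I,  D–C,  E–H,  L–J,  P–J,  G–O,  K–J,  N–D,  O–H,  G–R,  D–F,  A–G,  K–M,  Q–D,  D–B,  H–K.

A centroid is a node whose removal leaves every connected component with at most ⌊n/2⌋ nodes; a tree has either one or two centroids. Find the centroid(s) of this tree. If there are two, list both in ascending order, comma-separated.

If H is removed the pieces have sizes 6, 5, 4, 1, 1, all ≤ ⌊18/2⌋ = 9.
No neighbour of H does as well, so H is the unique centroid.

H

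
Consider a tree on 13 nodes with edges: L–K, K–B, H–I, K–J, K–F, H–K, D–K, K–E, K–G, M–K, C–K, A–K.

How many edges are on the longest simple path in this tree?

A longest path is I – H – K – E, with 3 edges.

3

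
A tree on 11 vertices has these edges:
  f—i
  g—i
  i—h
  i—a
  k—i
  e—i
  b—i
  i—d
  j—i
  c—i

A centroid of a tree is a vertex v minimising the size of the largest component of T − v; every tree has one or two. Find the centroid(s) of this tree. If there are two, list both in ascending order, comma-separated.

i

Delete i: the remaining components have sizes 1, 1, 1, 1, 1, 1, 1, 1, 1, 1. Max 1 ≤ 5, so i is a centroid.
Every other node leaves some component of size > 5, so the centroid is unique.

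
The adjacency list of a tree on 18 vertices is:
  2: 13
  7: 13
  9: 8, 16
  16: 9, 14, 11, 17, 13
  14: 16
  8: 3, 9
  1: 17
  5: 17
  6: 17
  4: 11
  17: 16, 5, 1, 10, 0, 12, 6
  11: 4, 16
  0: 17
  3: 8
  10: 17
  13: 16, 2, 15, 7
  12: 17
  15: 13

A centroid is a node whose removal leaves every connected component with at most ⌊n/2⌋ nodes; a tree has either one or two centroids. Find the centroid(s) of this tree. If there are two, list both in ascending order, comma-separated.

16

Removing 16 splits the tree into components of sizes 7, 4, 3, 2, 1; the largest is 7 ≤ ⌊18/2⌋ = 9.
Every other node leaves some component of size > 9, so the centroid is unique.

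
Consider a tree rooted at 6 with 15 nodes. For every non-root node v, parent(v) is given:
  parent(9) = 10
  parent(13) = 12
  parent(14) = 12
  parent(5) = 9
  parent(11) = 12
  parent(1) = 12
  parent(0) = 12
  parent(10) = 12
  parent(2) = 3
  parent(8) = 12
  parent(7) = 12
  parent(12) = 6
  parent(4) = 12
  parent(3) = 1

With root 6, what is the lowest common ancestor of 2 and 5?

12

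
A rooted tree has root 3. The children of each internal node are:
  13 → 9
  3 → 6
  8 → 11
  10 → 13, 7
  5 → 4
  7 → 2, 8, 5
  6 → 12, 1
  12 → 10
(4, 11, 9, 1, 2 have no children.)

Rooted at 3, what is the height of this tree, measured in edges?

4 sits deepest: 3 → 6 → 12 → 10 → 7 → 5 → 4 — 6 edges from the root.

6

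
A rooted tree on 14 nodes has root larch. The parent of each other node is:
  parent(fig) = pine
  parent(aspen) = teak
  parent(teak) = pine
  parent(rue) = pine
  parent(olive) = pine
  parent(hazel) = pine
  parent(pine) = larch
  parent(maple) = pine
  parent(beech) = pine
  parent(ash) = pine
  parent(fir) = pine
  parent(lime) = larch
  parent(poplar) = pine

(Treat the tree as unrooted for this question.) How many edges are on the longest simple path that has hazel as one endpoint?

3

The node farthest from hazel is aspen (lime also at distance 3), via hazel–pine–teak–aspen — 3 edges.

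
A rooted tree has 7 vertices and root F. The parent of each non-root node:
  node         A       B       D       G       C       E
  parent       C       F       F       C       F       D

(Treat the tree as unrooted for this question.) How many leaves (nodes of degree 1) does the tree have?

4

The leaves are A, B, E, G.
That is 4 leaves.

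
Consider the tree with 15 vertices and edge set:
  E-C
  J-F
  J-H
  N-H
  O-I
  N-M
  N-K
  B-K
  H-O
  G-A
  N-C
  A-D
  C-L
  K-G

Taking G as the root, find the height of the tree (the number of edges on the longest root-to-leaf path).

5

I sits deepest: G-K-N-H-O-I — 5 edges from the root.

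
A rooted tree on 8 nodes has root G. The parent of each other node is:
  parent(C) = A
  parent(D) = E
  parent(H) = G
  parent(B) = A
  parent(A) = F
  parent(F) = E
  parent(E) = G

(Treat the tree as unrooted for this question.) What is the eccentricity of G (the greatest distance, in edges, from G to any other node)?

4

Distances from G peak at 4, attained at B (C also at distance 4).
G–E–F–A–B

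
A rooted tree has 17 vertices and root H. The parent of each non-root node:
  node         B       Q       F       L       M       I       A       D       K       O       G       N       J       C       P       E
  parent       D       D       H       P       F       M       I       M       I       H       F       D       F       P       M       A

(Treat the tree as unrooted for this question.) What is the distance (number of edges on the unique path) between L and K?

L–P–M–I–K: 4 edges.

4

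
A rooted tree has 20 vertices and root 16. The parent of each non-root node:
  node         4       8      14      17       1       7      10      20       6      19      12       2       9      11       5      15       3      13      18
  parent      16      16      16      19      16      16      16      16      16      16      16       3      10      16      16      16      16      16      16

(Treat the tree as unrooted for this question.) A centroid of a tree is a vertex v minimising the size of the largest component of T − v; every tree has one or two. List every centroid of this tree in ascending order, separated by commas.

16

If 16 is removed the pieces have sizes 2, 2, 2, 1, 1, 1, 1, 1, 1, 1, 1, 1, 1, 1, 1, 1, all ≤ ⌊20/2⌋ = 10.
Every other node leaves some component of size > 10, so the centroid is unique.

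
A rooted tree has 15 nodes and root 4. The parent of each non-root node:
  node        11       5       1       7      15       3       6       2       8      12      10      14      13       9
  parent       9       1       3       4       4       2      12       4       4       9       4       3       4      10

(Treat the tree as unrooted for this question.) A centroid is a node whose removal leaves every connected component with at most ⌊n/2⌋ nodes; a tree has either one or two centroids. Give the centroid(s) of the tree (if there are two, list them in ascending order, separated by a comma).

4

Delete 4: the remaining components have sizes 5, 5, 1, 1, 1, 1. Max 5 ≤ 7, so 4 is a centroid.
Every other node leaves some component of size > 7, so the centroid is unique.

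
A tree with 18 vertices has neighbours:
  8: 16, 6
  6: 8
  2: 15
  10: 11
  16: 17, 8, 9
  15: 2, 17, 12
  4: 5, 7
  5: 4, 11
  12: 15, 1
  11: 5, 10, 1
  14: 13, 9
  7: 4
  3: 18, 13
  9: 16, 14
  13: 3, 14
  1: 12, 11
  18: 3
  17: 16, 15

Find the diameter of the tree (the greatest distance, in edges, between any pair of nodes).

13

Starting from 7, a farthest node is 18 at distance 13.
One longest path: 7–4–5–11–1–12–15–17–16–9–14–13–3–18.
So the diameter is 13.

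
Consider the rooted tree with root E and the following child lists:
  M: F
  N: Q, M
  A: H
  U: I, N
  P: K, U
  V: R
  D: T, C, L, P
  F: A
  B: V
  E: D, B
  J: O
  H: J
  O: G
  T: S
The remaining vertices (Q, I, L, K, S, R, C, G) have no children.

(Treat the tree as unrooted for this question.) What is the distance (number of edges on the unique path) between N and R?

Walking from N: N – U – P – D – E – B – V – R. Length 7.

7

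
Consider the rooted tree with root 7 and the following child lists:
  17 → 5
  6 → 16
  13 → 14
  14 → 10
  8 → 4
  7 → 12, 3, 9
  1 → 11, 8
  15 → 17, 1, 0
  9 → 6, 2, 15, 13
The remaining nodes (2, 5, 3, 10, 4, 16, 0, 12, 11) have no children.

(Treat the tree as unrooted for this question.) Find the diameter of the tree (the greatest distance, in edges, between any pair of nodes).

7

Starting from 10, a farthest node is 4 at distance 7.
One longest path: 10 – 14 – 13 – 9 – 15 – 1 – 8 – 4.
So the diameter is 7.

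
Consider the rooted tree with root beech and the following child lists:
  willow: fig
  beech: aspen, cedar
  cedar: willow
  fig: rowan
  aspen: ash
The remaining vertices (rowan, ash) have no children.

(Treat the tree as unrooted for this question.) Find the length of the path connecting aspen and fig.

4

The path is aspen–beech–cedar–willow–fig, which has 4 edges.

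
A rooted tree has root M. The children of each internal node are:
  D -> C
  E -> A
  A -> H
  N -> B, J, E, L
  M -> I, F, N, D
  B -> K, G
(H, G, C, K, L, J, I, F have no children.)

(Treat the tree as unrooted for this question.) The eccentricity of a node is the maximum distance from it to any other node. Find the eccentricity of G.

5

The node farthest from G is H (C also at distance 5), via G – B – N – E – A – H — 5 edges.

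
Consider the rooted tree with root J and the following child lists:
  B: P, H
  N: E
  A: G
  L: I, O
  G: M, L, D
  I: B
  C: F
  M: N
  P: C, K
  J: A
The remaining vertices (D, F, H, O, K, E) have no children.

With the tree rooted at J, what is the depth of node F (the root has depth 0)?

8

Climbing from F to the root: F – C – P – B – I – L – G – A – J. That's 8 steps.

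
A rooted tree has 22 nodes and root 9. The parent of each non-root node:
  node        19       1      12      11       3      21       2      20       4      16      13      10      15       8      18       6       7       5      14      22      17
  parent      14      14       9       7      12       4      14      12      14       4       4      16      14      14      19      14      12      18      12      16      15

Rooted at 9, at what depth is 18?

4

Climbing from 18 to the root: 18 → 19 → 14 → 12 → 9. That's 4 steps.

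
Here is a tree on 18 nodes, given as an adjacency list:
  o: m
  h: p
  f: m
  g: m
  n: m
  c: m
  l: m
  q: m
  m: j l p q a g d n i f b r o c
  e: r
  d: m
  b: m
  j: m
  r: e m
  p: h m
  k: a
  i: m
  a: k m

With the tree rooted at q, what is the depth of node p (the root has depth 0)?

2

Path from q to p: q → m → p, which has 2 edges.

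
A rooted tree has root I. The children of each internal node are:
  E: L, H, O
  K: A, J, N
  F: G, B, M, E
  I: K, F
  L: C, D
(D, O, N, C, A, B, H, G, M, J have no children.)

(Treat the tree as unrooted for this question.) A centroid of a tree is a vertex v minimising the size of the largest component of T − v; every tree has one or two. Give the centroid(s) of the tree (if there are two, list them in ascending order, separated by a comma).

F

Delete F: the remaining components have sizes 6, 5, 1, 1, 1. Max 6 ≤ 7, so F is a centroid.
Every other node leaves some component of size > 7, so the centroid is unique.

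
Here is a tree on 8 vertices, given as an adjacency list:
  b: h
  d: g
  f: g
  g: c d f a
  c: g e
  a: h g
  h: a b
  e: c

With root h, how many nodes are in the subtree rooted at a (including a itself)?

Descendants of a (including itself): a, g, d, c, f, e. That's 6.

6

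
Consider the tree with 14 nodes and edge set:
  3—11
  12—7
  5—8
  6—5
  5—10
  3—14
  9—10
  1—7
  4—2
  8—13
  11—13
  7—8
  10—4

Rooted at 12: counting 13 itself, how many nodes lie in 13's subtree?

Descendants of 13 (including itself): 13, 11, 3, 14. That's 4.

4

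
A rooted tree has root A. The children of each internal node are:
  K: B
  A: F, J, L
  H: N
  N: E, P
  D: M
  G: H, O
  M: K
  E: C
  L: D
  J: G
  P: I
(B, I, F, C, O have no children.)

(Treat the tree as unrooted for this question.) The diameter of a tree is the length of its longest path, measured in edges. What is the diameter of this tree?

11

Starting from B, a farthest node is C at distance 11.
One longest path: B – K – M – D – L – A – J – G – H – N – E – C.
So the diameter is 11.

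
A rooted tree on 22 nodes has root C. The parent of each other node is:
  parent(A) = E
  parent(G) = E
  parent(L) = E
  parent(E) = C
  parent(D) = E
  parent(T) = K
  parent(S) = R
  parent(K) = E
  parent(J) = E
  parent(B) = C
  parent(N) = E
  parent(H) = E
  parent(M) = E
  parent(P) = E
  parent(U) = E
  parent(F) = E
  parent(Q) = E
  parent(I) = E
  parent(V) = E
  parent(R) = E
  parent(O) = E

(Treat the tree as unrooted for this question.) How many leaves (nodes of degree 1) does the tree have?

18

Exactly 18 nodes have a single neighbour: A, B, D, F, G, H, I, J, L, M, N, O, P, Q, S, T, U, V.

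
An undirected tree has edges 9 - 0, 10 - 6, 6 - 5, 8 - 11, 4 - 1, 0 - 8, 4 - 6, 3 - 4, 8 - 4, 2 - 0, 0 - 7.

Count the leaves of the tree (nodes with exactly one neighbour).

Exactly 8 nodes have a single neighbour: 1, 2, 3, 5, 7, 9, 10, 11.

8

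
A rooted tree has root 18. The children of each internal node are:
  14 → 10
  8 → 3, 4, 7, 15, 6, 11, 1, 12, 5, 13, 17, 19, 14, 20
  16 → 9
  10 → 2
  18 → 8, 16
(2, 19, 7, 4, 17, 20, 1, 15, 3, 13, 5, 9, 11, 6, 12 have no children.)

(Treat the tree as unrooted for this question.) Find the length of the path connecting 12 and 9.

4

Walking from 12: 12–8–18–16–9. Length 4.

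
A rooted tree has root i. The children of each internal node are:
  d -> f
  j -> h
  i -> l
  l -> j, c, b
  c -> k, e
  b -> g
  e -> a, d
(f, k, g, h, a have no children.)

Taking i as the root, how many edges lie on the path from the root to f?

5

i → l → c → e → d → f — 5 edges.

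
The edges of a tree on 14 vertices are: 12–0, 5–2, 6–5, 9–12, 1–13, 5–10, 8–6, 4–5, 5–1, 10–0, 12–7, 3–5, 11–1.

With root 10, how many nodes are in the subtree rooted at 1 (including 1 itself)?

3

1's subtree: {1, 13, 11}, size 3.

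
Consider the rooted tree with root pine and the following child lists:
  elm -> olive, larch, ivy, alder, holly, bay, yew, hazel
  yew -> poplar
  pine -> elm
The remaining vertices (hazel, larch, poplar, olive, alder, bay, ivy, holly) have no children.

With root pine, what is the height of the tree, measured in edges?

poplar sits deepest: pine-elm-yew-poplar — 3 edges from the root.

3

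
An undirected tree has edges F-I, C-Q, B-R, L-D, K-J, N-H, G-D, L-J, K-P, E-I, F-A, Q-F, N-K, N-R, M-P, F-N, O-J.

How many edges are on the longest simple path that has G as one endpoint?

A farthest node from G is C (E also at distance 8).
The path G – D – L – J – K – N – F – Q – C has 8 edges.

8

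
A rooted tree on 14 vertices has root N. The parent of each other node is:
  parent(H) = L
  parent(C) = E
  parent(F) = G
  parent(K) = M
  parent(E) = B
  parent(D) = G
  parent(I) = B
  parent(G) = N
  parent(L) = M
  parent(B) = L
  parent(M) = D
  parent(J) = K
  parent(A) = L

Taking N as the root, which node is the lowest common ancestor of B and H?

L

Ancestors of B (toward the root): B, L, M, D, G, N.
Ancestors of H: H, L, M, D, G, N.
The deepest node appearing in both lists is L.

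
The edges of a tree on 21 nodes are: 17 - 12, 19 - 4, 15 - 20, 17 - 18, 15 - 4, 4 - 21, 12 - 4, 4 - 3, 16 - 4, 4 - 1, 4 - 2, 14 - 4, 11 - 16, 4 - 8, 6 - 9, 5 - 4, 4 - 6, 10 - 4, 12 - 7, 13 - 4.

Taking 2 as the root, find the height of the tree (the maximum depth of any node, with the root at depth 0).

4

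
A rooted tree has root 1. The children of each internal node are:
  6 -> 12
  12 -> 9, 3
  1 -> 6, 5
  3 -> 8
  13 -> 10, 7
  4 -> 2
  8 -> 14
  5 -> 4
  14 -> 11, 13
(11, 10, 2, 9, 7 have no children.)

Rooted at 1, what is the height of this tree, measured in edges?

7

The longest root-to-leaf path is 1-6-12-3-8-14-13-7 (7 edges).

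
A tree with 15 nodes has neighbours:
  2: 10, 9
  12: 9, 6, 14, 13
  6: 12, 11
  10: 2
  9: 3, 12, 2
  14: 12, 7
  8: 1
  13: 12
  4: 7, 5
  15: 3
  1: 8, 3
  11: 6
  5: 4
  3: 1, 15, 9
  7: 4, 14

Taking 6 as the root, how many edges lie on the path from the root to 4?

Climbing from 4 to the root: 4–7–14–12–6. That's 4 steps.

4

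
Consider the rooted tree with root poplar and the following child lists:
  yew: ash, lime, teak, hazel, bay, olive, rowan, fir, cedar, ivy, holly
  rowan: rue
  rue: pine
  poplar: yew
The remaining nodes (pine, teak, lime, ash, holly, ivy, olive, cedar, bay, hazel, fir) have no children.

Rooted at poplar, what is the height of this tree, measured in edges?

4

pine sits deepest: poplar → yew → rowan → rue → pine — 4 edges from the root.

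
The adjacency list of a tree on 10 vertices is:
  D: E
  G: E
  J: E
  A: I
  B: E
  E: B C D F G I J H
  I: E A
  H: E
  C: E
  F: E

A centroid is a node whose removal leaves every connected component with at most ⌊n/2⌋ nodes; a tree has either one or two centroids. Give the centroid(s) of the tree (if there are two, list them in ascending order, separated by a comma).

Removing E splits the tree into components of sizes 2, 1, 1, 1, 1, 1, 1, 1; the largest is 2 ≤ ⌊10/2⌋ = 5.
No neighbour of E does as well, so E is the unique centroid.

E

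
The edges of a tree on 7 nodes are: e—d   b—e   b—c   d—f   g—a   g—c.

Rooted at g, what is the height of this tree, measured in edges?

The longest root-to-leaf path is g → c → b → e → d → f (5 edges).

5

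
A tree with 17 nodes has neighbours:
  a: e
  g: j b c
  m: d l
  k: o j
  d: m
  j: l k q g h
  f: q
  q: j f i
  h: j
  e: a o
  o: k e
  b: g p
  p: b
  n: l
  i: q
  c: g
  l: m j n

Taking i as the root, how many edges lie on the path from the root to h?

3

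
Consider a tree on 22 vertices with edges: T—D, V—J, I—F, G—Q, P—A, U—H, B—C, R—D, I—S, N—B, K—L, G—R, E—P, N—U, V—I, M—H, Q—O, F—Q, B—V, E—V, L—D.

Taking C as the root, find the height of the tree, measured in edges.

10

A deepest node is K, reached by C–B–V–I–F–Q–G–R–D–L–K.
That path has 10 edges, so the height is 10.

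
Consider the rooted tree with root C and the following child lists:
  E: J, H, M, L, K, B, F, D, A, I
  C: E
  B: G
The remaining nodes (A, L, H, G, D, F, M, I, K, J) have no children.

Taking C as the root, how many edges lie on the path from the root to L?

C – E – L — 2 edges.

2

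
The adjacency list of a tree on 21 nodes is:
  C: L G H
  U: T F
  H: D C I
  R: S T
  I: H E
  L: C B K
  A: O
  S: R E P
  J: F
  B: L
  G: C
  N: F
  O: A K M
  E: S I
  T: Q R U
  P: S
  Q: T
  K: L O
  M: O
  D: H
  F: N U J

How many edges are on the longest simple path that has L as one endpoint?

10

The node farthest from L is N (J also at distance 10), via L-C-H-I-E-S-R-T-U-F-N — 10 edges.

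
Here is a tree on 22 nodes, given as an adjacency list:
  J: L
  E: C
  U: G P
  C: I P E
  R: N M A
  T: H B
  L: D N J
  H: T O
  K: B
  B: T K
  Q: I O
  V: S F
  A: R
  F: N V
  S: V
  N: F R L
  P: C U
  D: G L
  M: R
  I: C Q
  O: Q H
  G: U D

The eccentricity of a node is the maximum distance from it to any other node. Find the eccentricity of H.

13

A farthest node from H is S.
The path H – O – Q – I – C – P – U – G – D – L – N – F – V – S has 13 edges.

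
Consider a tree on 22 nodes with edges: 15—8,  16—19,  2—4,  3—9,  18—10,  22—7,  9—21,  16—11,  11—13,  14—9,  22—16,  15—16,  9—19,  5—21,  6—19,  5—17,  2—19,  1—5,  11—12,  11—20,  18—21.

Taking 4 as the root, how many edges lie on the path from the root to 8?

5

4 → 2 → 19 → 16 → 15 → 8 — 5 edges.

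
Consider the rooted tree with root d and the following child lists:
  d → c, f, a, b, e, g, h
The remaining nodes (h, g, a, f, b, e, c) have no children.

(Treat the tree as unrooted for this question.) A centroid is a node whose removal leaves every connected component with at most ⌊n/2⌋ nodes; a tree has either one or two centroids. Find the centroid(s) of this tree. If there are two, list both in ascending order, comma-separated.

Delete d: the remaining components have sizes 1, 1, 1, 1, 1, 1, 1. Max 1 ≤ 4, so d is a centroid.
Every other node leaves some component of size > 4, so the centroid is unique.

d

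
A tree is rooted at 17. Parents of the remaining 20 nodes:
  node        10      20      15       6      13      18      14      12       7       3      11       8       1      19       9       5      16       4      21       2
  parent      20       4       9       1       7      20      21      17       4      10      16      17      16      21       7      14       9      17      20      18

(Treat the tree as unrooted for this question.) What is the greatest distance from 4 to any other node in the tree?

5

Distances from 4 peak at 5, attained at 6.
4-7-9-16-1-6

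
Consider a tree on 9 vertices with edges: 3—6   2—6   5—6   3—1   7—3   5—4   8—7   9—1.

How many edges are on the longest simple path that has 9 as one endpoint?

5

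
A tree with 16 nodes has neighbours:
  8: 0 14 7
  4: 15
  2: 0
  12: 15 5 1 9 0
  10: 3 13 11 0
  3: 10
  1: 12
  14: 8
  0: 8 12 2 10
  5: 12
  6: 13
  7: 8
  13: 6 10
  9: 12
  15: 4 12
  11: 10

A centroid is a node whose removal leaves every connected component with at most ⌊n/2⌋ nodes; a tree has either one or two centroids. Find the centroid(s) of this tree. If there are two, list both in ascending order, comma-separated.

Delete 0: the remaining components have sizes 6, 5, 3, 1. Max 6 ≤ 8, so 0 is a centroid.
No neighbour of 0 does as well, so 0 is the unique centroid.

0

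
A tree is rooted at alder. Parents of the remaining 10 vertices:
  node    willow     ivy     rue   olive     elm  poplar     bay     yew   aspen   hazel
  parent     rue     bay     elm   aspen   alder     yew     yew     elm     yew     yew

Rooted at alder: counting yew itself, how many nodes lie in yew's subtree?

7

yew's subtree: {yew, poplar, bay, aspen, hazel, ivy, olive}, size 7.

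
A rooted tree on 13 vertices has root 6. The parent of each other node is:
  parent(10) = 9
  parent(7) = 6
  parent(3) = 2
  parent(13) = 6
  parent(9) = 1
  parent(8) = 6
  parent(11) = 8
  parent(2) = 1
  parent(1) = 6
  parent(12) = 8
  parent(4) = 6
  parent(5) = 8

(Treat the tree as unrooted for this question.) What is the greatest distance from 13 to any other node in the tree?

The node farthest from 13 is 10 (3 also at distance 4), via 13-6-1-9-10 — 4 edges.

4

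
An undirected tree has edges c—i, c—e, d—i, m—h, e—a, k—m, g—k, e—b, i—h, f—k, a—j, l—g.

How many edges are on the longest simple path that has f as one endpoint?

The node farthest from f is j, via f-k-m-h-i-c-e-a-j — 8 edges.

8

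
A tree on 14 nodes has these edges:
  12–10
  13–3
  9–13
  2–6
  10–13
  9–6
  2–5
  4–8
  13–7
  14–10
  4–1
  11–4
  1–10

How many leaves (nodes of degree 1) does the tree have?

7

Exactly 7 nodes have a single neighbour: 3, 5, 7, 8, 11, 12, 14.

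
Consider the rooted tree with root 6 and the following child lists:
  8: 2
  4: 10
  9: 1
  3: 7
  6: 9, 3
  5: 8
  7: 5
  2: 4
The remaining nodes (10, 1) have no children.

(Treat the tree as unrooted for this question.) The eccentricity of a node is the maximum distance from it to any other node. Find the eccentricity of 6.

Distances from 6 peak at 7, attained at 10.
6 – 3 – 7 – 5 – 8 – 2 – 4 – 10

7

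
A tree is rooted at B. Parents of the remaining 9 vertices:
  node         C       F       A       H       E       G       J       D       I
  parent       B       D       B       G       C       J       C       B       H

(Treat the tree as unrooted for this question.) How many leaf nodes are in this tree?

Exactly 4 nodes have a single neighbour: A, E, F, I.

4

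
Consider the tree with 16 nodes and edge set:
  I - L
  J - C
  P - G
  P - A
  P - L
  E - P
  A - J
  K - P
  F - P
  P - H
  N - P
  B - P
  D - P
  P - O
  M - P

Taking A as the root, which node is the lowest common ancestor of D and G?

Ancestors of D (toward the root): D, P, A.
Ancestors of G: G, P, A.
The deepest node appearing in both lists is P.

P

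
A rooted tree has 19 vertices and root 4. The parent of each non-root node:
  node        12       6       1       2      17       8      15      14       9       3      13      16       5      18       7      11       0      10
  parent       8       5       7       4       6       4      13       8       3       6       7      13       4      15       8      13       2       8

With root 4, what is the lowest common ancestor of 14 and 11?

8

14's ancestor chain is 14, 8, 4 and 11's is 11, 13, 7, 8, 4; they first meet at 8.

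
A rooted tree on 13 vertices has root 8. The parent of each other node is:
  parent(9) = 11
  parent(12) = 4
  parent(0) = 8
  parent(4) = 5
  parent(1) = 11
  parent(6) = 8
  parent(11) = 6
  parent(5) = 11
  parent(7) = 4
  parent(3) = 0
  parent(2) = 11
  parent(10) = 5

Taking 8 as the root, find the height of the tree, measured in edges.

The longest root-to-leaf path is 8-6-11-5-4-7 (5 edges).

5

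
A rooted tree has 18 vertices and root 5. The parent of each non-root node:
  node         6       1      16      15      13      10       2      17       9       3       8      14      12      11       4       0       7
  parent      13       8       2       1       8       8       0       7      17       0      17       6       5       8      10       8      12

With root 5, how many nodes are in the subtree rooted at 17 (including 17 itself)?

17's subtree: {17, 8, 9, 10, 1, 11, 0, 13, 4, 15, 2, 3, 6, 16, 14}, size 15.

15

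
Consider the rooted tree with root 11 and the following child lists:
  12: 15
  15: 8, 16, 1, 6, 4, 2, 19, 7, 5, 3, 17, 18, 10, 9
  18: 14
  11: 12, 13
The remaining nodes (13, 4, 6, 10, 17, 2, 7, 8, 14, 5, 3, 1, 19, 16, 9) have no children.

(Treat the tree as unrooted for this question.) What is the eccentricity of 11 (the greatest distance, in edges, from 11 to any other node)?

4

The node farthest from 11 is 14, via 11 – 12 – 15 – 18 – 14 — 4 edges.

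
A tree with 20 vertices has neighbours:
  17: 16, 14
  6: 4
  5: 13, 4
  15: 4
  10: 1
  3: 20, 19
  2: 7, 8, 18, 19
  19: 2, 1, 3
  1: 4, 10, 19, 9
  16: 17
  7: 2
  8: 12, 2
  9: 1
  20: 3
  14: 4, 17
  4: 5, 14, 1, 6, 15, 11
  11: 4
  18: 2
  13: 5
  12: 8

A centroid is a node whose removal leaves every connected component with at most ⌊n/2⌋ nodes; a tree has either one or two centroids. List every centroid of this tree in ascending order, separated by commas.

1

Delete 1: the remaining components have sizes 9, 8, 1, 1. Max 9 ≤ 10, so 1 is a centroid.
Every other node leaves some component of size > 10, so the centroid is unique.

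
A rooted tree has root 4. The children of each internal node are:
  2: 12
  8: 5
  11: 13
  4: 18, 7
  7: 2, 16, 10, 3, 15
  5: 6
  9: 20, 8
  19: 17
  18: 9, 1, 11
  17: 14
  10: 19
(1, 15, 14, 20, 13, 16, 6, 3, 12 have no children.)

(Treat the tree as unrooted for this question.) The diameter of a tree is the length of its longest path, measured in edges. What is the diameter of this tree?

BFS from 6 reaches 14 last, at distance 10; BFS from 14 confirms no node is farther.
Path: 6-5-8-9-18-4-7-10-19-17-14.

10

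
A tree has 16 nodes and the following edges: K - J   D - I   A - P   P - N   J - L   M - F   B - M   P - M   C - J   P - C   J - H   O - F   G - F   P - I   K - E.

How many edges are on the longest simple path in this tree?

7

A longest path is G - F - M - P - C - J - K - E, with 7 edges.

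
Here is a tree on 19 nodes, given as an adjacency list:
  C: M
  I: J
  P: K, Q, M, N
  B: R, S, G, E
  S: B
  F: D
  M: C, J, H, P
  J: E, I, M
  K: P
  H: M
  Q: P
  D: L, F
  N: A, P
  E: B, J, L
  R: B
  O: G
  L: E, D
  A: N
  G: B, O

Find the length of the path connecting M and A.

M–P–N–A: 3 edges.

3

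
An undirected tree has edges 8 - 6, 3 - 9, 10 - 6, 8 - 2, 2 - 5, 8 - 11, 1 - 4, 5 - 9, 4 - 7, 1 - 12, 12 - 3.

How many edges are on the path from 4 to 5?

The path is 4 - 1 - 12 - 3 - 9 - 5, which has 5 edges.

5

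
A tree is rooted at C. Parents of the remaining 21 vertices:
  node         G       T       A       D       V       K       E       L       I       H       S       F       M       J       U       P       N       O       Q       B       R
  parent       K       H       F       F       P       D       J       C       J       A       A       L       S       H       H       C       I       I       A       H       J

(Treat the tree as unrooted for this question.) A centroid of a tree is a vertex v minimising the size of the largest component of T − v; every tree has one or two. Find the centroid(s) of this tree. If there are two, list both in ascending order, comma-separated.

Removing A splits the tree into components of sizes 10, 8, 2, 1; the largest is 10 ≤ ⌊22/2⌋ = 11.
No neighbour of A does as well, so A is the unique centroid.

A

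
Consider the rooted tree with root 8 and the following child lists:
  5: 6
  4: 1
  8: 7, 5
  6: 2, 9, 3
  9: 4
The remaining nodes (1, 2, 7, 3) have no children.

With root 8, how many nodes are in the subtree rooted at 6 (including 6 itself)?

The subtree rooted at 6 contains: 6, 2, 3, 9, 4, 1 — 6 nodes.

6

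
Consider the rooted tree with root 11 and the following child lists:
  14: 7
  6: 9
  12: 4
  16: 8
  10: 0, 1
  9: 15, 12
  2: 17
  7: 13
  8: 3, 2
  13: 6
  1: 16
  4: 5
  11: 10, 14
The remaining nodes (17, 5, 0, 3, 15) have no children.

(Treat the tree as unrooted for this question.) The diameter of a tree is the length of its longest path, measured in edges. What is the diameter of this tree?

14

Starting from 5, a farthest node is 17 at distance 14.
One longest path: 5–4–12–9–6–13–7–14–11–10–1–16–8–2–17.
So the diameter is 14.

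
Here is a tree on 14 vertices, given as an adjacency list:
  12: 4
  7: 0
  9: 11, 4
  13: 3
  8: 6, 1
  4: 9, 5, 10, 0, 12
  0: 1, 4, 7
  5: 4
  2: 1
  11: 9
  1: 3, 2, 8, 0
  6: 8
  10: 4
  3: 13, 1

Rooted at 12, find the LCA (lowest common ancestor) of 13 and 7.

0

Path 13→root: 13 3 1 0 4 12; path 7→root: 7 0 4 12.
First common node: 0.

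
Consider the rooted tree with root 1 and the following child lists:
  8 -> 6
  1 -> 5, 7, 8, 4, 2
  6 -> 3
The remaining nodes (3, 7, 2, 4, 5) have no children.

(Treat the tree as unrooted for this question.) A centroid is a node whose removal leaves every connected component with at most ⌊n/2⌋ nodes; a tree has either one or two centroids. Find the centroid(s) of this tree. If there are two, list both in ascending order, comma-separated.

Delete 1: the remaining components have sizes 3, 1, 1, 1, 1. Max 3 ≤ 4, so 1 is a centroid.
Every other node leaves some component of size > 4, so the centroid is unique.

1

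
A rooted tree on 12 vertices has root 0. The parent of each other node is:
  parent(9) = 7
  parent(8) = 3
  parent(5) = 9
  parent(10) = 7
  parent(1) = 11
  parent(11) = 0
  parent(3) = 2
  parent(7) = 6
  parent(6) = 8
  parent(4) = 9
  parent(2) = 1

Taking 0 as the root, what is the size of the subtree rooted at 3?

8

3's subtree: {3, 8, 6, 7, 9, 10, 5, 4}, size 8.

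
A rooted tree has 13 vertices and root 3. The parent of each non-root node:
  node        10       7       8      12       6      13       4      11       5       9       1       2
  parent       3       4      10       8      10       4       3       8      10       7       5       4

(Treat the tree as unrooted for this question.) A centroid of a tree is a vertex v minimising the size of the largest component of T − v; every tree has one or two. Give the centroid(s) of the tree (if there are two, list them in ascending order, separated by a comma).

10

If 10 is removed the pieces have sizes 6, 3, 2, 1, all ≤ ⌊13/2⌋ = 6.
Every other node leaves some component of size > 6, so the centroid is unique.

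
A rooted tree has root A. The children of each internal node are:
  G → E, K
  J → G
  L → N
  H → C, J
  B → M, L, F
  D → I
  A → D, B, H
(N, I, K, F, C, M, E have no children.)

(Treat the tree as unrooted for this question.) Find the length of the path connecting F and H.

F–B–A–H: 3 edges.

3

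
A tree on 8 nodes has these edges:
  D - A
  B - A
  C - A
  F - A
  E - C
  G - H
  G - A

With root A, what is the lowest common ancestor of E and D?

Ancestors of E (toward the root): E, C, A.
Ancestors of D: D, A.
The deepest node appearing in both lists is A.

A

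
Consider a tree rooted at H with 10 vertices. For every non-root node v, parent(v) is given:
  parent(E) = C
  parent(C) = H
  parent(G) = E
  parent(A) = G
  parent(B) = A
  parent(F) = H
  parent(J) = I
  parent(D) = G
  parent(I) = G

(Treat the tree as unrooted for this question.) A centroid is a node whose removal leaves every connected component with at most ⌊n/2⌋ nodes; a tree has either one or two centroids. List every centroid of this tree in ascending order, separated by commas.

G

If G is removed the pieces have sizes 4, 2, 2, 1, all ≤ ⌊10/2⌋ = 5.
Every other node leaves some component of size > 5, so the centroid is unique.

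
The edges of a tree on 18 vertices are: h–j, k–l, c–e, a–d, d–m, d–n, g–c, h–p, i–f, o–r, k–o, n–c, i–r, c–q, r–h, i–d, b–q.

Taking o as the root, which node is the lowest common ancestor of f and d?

i

Ancestors of f (toward the root): f, i, r, o.
Ancestors of d: d, i, r, o.
The deepest node appearing in both lists is i.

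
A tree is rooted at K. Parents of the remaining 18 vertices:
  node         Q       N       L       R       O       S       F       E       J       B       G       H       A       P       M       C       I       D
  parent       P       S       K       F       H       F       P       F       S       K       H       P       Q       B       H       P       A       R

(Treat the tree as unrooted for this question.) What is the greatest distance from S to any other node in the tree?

5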